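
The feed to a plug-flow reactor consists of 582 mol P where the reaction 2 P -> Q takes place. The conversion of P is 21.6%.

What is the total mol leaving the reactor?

P reacted = 0.216 × 582 = 125.7 mol; ν_P = −2, so ξ = 125.7/2 = 62.86 mol.
Outlet amounts (n = n₀ + ν ξ):
  P: 582 − 2(62.86) = 456.3
  Q: 0 + 1(62.86) = 62.86
Total out = 456.3 + 62.86 = 519.1 mol.

519 mol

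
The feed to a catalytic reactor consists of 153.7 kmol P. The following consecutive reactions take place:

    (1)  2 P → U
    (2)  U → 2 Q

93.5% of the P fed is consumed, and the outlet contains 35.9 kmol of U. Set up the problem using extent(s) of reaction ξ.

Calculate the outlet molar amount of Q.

Conversion of P: P consumed = 2ξ₁ = 0.935 × 153.7 → ξ₁ = 71.85 kmol.
U balance: n_U = 0 + 1ξ₁ − 1ξ₂ = 35.9 → ξ₂ = (1·71.85 − 35.9)/1 = 35.95 kmol.
Outlet amounts (n = n₀ + Σ ν·ξ):
  P: 153.7 − 2(71.85) = 9.99
  U: 0 + 1(71.85) − 1(35.95) = 35.9
  Q: 0 + 2(35.95) = 71.91

71.9 kmol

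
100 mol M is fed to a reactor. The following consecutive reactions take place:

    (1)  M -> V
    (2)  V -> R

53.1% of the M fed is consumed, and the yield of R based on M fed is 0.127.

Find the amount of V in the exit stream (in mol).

40.4 mol

Conversion of M: M consumed = 1ξ₁ = 0.531 × 100 → ξ₁ = 53.1 mol.
Yield of R: 1ξ₂ / 100 = 0.127 → ξ₂ = 12.7 mol.
Outlet amounts (n = n₀ + Σ ν·ξ):
  M: 100 − 1(53.1) = 46.9
  V: 0 + 1(53.1) − 1(12.7) = 40.4
  R: 0 + 1(12.7) = 12.7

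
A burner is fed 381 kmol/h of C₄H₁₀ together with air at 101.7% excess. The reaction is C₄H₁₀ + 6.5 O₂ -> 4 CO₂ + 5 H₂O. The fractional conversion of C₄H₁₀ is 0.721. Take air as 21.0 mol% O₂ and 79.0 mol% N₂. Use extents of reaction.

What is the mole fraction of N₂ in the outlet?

Stoichiometric O₂ = 6.5 × 381 = 2476 kmol/h; O₂ fed = 2476 × 2.017 = 4995 kmol/h.
N₂ fed = 4995 × 79/21 = 18790 kmol/h.
Fuel reacted = 0.721 × 381 → ξ = 274.7 kmol/h.
Outlet (n = n₀ + ν ξ):
  C₄H₁₀: 381 − 1(274.7) = 106.3
  O₂: 4995 − 6.5(274.7) = 3210
  N₂: 18790 (inert)
  CO₂: 0 + 4(274.7) = 1099
  H₂O: 0 + 5(274.7) = 1374
Total out = 24580 kmol/h; y_N₂ = 18790 / 24580 = 0.7645.

0.765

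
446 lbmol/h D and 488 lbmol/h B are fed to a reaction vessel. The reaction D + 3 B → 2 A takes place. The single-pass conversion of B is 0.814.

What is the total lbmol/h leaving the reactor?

B reacted = 0.814 × 488 = 397.2 lbmol/h; ν_B = −3, so ξ = 397.2/3 = 132.4 lbmol/h.
Outlet amounts (n = n₀ + ν ξ):
  D: 446 − 1(132.4) = 313.6
  B: 488 − 3(132.4) = 90.77
  A: 0 + 2(132.4) = 264.8
Total out = 313.6 + 90.77 + 264.8 = 669.2 lbmol/h.

669 lbmol/h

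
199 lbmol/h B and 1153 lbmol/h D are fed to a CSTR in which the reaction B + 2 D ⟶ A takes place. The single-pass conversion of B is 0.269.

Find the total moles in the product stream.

B reacted = 0.269 × 199 = 53.53 lbmol/h; ν_B = −1, so ξ = 53.53/1 = 53.53 lbmol/h.
Outlet amounts (n = n₀ + ν ξ):
  B: 199 − 1(53.53) = 145.5
  D: 1153 − 2(53.53) = 1046
  A: 0 + 1(53.53) = 53.53
Total out = 145.5 + 1046 + 53.53 = 1245 lbmol/h.

1240 lbmol/h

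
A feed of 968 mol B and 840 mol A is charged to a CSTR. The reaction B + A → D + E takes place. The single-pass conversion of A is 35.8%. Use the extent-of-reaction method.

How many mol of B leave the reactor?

667 mol

A reacted = 0.358 × 840 = 300.7 mol; ν_A = −1, so ξ = 300.7/1 = 300.7 mol.
Outlet amounts (n = n₀ + ν ξ):
  B: 968 − 1(300.7) = 667.3
  A: 840 − 1(300.7) = 539.3
  D: 0 + 1(300.7) = 300.7
  E: 0 + 1(300.7) = 300.7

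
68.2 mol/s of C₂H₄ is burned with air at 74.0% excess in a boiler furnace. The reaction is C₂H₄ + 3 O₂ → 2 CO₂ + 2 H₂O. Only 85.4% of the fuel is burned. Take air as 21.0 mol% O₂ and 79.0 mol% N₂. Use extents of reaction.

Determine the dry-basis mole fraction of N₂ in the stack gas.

Stoichiometric O₂ = 3 × 68.2 = 204.6 mol/s; O₂ fed = 204.6 × 1.740 = 356 mol/s.
N₂ fed = 356 × 79/21 = 1339 mol/s.
Fuel reacted = 0.854 × 68.2 → ξ = 58.24 mol/s.
Outlet (n = n₀ + ν ξ):
  C₂H₄: 68.2 − 1(58.24) = 9.957
  O₂: 356 − 3(58.24) = 181.3
  N₂: 1339 (inert)
  CO₂: 0 + 2(58.24) = 116.5
  H₂O: 0 + 2(58.24) = 116.5
Dry total = 1647 mol/s; y_N₂ (dry) = 1339 / 1647 = 0.8132.

0.813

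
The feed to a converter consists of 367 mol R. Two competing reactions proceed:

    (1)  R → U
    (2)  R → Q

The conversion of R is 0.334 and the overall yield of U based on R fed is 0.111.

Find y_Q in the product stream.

Yield of U: 1ξ₁ / 367 = 0.111 → ξ₁ = 40.74 mol.
Conversion of R: 1ξ₁ + 1ξ₂ = 0.334 × 367 = 122.6 → ξ₂ = 81.84 mol.
Outlet amounts (n = n₀ + Σ ν·ξ):
  R: 367 − 1(40.74) − 1(81.84) = 244.4
  U: 0 + 1(40.74) = 40.74
  Q: 0 + 1(81.84) = 81.84
Total out = 367 mol; y_Q = 81.84 / 367 = 0.223.

0.223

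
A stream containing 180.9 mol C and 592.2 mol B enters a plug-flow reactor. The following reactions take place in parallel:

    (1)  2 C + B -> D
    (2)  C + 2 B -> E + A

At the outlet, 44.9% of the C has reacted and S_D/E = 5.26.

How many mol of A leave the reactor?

7.05 mol

Conversion of C: C consumed = 0.449 × 180.9 = 81.22 mol = 2ξ₁ + 1ξ₂.
Selectivity: 1ξ₁ / (1ξ₂) = 5.26 → ξ₁ = 5.26 ξ₂.
Substitute: (2·5.26 + 1) ξ₂ = 81.22 → ξ₂ = 7.051 mol, ξ₁ = 37.09 mol.
Outlet amounts (n = n₀ + Σ ν·ξ):
  C: 180.9 − 2(37.09) − 1(7.051) = 99.68
  B: 592.2 − 1(37.09) − 2(7.051) = 541
  D: 0 + 1(37.09) = 37.09
  E: 0 + 1(7.051) = 7.051
  A: 0 + 1(7.051) = 7.051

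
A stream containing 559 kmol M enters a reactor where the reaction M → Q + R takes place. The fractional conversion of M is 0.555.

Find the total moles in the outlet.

869 kmol

M reacted = 0.555 × 559 = 310.2 kmol; ν_M = −1, so ξ = 310.2/1 = 310.2 kmol.
Outlet amounts (n = n₀ + ν ξ):
  M: 559 − 1(310.2) = 248.8
  Q: 0 + 1(310.2) = 310.2
  R: 0 + 1(310.2) = 310.2
Total out = 248.8 + 310.2 + 310.2 = 869.2 kmol.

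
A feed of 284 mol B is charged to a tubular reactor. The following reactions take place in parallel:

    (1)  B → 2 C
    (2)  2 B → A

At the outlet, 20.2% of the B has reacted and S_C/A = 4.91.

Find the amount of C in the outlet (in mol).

63.2 mol

Conversion of B: B consumed = 0.202 × 284 = 57.37 mol = 1ξ₁ + 2ξ₂.
Selectivity: 2ξ₁ / (1ξ₂) = 4.91 → ξ₁ = 2.455 ξ₂.
Substitute: (1·2.455 + 2) ξ₂ = 57.37 → ξ₂ = 12.88 mol, ξ₁ = 31.61 mol.
Outlet amounts (n = n₀ + Σ ν·ξ):
  B: 284 − 1(31.61) − 2(12.88) = 226.6
  C: 0 + 2(31.61) = 63.23
  A: 0 + 1(12.88) = 12.88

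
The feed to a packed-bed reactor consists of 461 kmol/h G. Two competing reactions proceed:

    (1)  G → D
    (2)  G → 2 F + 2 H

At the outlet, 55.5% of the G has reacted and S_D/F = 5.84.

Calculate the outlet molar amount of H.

40.4 kmol/h

Conversion of G: G consumed = 0.555 × 461 = 255.9 kmol/h = 1ξ₁ + 1ξ₂.
Selectivity: 1ξ₁ / (2ξ₂) = 5.84 → ξ₁ = 11.68 ξ₂.
Substitute: (1·11.68 + 1) ξ₂ = 255.9 → ξ₂ = 20.18 kmol/h, ξ₁ = 235.7 kmol/h.
Outlet amounts (n = n₀ + Σ ν·ξ):
  G: 461 − 1(235.7) − 1(20.18) = 205.1
  D: 0 + 1(235.7) = 235.7
  F: 0 + 2(20.18) = 40.36
  H: 0 + 2(20.18) = 40.36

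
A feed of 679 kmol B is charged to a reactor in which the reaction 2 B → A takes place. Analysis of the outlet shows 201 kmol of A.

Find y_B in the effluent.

0.579

For A: n = n₀ + 1ξ → 201 = 0 + 1ξ, giving ξ = 201 kmol.
Outlet amounts (n = n₀ + ν ξ):
  B: 679 − 2(201) = 277
  A: 0 + 1(201) = 201
Total out = 478 kmol; y_B = 277 / 478 = 0.5795.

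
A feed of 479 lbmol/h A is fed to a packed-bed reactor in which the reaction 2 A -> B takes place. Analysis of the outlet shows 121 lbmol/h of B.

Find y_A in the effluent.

For B: n = n₀ + 1ξ → 121 = 0 + 1ξ, giving ξ = 121 lbmol/h.
Outlet amounts (n = n₀ + ν ξ):
  A: 479 − 2(121) = 237
  B: 0 + 1(121) = 121
Total out = 358 lbmol/h; y_A = 237 / 358 = 0.662.

0.662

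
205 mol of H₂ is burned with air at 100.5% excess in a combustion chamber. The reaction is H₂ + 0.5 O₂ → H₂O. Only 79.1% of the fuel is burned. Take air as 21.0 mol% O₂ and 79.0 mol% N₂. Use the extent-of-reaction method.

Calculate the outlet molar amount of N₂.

Stoichiometric O₂ = 0.5 × 205 = 102.5 mol; O₂ fed = 102.5 × 2.005 = 205.5 mol.
N₂ fed = 205.5 × 79/21 = 773.1 mol.
Fuel reacted = 0.791 × 205 → ξ = 162.2 mol.
Outlet (n = n₀ + ν ξ):
  H₂: 205 − 1(162.2) = 42.84
  O₂: 205.5 − 0.5(162.2) = 124.4
  N₂: 773.1 (inert)
  H₂O: 0 + 1(162.2) = 162.2

773 mol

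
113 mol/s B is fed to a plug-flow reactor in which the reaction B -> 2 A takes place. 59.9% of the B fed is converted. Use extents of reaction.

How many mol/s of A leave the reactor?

B reacted = 0.599 × 113 = 67.69 mol/s; ν_B = −1, so ξ = 67.69/1 = 67.69 mol/s.
Outlet amounts (n = n₀ + ν ξ):
  B: 113 − 1(67.69) = 45.31
  A: 0 + 2(67.69) = 135.4

135 mol/s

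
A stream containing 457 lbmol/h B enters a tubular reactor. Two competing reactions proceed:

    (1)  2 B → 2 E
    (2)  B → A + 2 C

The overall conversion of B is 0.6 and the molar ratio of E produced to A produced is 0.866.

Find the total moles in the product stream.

751 lbmol/h

Conversion of B: B consumed = 0.6 × 457 = 274.2 lbmol/h = 2ξ₁ + 1ξ₂.
Selectivity: 2ξ₁ / (1ξ₂) = 0.866 → ξ₁ = 0.433 ξ₂.
Substitute: (2·0.433 + 1) ξ₂ = 274.2 → ξ₂ = 146.9 lbmol/h, ξ₁ = 63.63 lbmol/h.
Outlet amounts (n = n₀ + Σ ν·ξ):
  B: 457 − 2(63.63) − 1(146.9) = 182.8
  E: 0 + 2(63.63) = 127.3
  A: 0 + 1(146.9) = 146.9
  C: 0 + 2(146.9) = 293.9
Total out = 182.8 + 127.3 + 146.9 + 293.9 = 750.9 lbmol/h.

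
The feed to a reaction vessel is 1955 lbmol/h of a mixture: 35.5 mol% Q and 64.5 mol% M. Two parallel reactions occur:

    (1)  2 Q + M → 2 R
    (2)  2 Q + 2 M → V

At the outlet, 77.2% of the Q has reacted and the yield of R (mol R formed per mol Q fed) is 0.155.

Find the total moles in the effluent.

Yield of R: 2ξ₁ / 694 = 0.155 → ξ₁ = 53.79 lbmol/h.
Conversion of Q: 2ξ₁ + 2ξ₂ = 0.772 × 694 = 535.8 → ξ₂ = 214.1 lbmol/h.
Outlet amounts (n = n₀ + Σ ν·ξ):
  Q: 694 − 2(53.79) − 2(214.1) = 158.2
  M: 1261 − 1(53.79) − 2(214.1) = 779
  R: 0 + 2(53.79) = 107.6
  V: 0 + 1(214.1) = 214.1
Total out = 158.2 + 779 + 107.6 + 214.1 = 1259 lbmol/h.

1260 lbmol/h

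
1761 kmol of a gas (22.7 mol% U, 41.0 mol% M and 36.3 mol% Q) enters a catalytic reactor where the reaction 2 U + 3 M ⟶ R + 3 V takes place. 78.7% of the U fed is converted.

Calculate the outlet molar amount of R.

U reacted = 0.787 × 399.7 = 314.6 kmol; ν_U = −2, so ξ = 314.6/2 = 157.3 kmol.
Outlet amounts (n = n₀ + ν ξ):
  U: 399.7 − 2(157.3) = 85.15
  M: 722 − 3(157.3) = 250.1
  R: 0 + 1(157.3) = 157.3
  V: 0 + 3(157.3) = 471.9
  Q: 639.2 (inert)

157 kmol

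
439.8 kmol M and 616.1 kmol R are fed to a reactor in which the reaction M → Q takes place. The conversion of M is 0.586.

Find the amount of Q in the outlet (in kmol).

258 kmol

M reacted = 0.586 × 439.8 = 257.7 kmol; ν_M = −1, so ξ = 257.7/1 = 257.7 kmol.
Outlet amounts (n = n₀ + ν ξ):
  M: 439.8 − 1(257.7) = 182.1
  Q: 0 + 1(257.7) = 257.7
  R: 616.1 (inert)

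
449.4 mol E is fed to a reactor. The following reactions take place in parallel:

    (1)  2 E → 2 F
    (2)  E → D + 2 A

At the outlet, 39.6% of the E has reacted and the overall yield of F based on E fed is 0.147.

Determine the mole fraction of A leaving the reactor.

Yield of F: 2ξ₁ / 449.4 = 0.147 → ξ₁ = 33.03 mol.
Conversion of E: 2ξ₁ + 1ξ₂ = 0.396 × 449.4 = 178 → ξ₂ = 111.9 mol.
Outlet amounts (n = n₀ + Σ ν·ξ):
  E: 449.4 − 2(33.03) − 1(111.9) = 271.4
  F: 0 + 2(33.03) = 66.06
  D: 0 + 1(111.9) = 111.9
  A: 0 + 2(111.9) = 223.8
Total out = 673.2 mol; y_A = 223.8 / 673.2 = 0.3324.

0.332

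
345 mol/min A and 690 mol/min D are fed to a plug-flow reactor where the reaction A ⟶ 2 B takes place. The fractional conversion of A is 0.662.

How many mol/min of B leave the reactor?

A reacted = 0.662 × 345 = 228.4 mol/min; ν_A = −1, so ξ = 228.4/1 = 228.4 mol/min.
Outlet amounts (n = n₀ + ν ξ):
  A: 345 − 1(228.4) = 116.6
  B: 0 + 2(228.4) = 456.8
  D: 690 (inert)

457 mol/min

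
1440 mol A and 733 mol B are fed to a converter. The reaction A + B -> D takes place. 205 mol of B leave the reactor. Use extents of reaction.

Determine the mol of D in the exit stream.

528 mol

For B: n = n₀ − 1ξ → 205 = 733 − 1ξ, giving ξ = 528 mol.
Outlet amounts (n = n₀ + ν ξ):
  A: 1440 − 1(528) = 912
  B: 733 − 1(528) = 205
  D: 0 + 1(528) = 528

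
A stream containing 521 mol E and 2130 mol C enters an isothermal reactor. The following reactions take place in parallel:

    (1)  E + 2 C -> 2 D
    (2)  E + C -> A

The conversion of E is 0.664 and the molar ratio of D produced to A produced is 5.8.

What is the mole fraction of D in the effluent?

Conversion of E: E consumed = 0.664 × 521 = 345.9 mol = 1ξ₁ + 1ξ₂.
Selectivity: 2ξ₁ / (1ξ₂) = 5.8 → ξ₁ = 2.9 ξ₂.
Substitute: (1·2.9 + 1) ξ₂ = 345.9 → ξ₂ = 88.7 mol, ξ₁ = 257.2 mol.
Outlet amounts (n = n₀ + Σ ν·ξ):
  E: 521 − 1(257.2) − 1(88.7) = 175.1
  C: 2130 − 2(257.2) − 1(88.7) = 1527
  D: 0 + 2(257.2) = 514.5
  A: 0 + 1(88.7) = 88.7
Total out = 2305 mol; y_D = 514.5 / 2305 = 0.2232.

0.223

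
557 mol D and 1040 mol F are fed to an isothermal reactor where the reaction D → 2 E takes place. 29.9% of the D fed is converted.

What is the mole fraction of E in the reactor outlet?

0.189

D reacted = 0.299 × 557 = 166.5 mol; ν_D = −1, so ξ = 166.5/1 = 166.5 mol.
Outlet amounts (n = n₀ + ν ξ):
  D: 557 − 1(166.5) = 390.5
  E: 0 + 2(166.5) = 333.1
  F: 1040 (inert)
Total out = 1764 mol; y_E = 333.1 / 1764 = 0.1889.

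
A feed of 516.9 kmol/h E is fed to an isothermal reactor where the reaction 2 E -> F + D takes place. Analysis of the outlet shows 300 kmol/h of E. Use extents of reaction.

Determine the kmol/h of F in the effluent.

108 kmol/h

For E: n = n₀ − 2ξ → 300 = 516.9 − 2ξ, giving ξ = 108.4 kmol/h.
Outlet amounts (n = n₀ + ν ξ):
  E: 516.9 − 2(108.4) = 300
  F: 0 + 1(108.4) = 108.4
  D: 0 + 1(108.4) = 108.4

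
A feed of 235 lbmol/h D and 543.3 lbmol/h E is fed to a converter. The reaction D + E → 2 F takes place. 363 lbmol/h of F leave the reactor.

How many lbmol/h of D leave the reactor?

For F: n = n₀ + 2ξ → 363 = 0 + 2ξ, giving ξ = 181.5 lbmol/h.
Outlet amounts (n = n₀ + ν ξ):
  D: 235 − 1(181.5) = 53.5
  E: 543.3 − 1(181.5) = 361.8
  F: 0 + 2(181.5) = 363

53.5 lbmol/h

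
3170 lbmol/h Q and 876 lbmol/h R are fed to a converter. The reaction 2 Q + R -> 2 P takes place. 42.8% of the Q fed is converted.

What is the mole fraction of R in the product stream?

0.0587

Q reacted = 0.428 × 3170 = 1357 lbmol/h; ν_Q = −2, so ξ = 1357/2 = 678.4 lbmol/h.
Outlet amounts (n = n₀ + ν ξ):
  Q: 3170 − 2(678.4) = 1813
  R: 876 − 1(678.4) = 197.6
  P: 0 + 2(678.4) = 1357
Total out = 3368 lbmol/h; y_R = 197.6 / 3368 = 0.05868.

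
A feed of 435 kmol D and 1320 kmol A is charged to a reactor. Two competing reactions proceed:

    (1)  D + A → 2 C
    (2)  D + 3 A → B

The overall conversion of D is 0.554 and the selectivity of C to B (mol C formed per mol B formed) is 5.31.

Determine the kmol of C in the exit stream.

350 kmol

Conversion of D: D consumed = 0.554 × 435 = 241 kmol = 1ξ₁ + 1ξ₂.
Selectivity: 2ξ₁ / (1ξ₂) = 5.31 → ξ₁ = 2.655 ξ₂.
Substitute: (1·2.655 + 1) ξ₂ = 241 → ξ₂ = 65.93 kmol, ξ₁ = 175.1 kmol.
Outlet amounts (n = n₀ + Σ ν·ξ):
  D: 435 − 1(175.1) − 1(65.93) = 194
  A: 1320 − 1(175.1) − 3(65.93) = 947.1
  C: 0 + 2(175.1) = 350.1
  B: 0 + 1(65.93) = 65.93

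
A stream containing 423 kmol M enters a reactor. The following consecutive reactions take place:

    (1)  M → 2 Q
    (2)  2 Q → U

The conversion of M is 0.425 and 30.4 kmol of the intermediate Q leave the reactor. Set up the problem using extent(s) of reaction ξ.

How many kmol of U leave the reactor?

Conversion of M: M consumed = 1ξ₁ = 0.425 × 423 → ξ₁ = 179.8 kmol.
Q balance: n_Q = 0 + 2ξ₁ − 2ξ₂ = 30.4 → ξ₂ = (2·179.8 − 30.4)/2 = 164.6 kmol.
Outlet amounts (n = n₀ + Σ ν·ξ):
  M: 423 − 1(179.8) = 243.2
  Q: 0 + 2(179.8) − 2(164.6) = 30.4
  U: 0 + 1(164.6) = 164.6

165 kmol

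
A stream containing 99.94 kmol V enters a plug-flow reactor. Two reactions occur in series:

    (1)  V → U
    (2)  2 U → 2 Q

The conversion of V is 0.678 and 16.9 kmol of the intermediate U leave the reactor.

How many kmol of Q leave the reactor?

Conversion of V: V consumed = 1ξ₁ = 0.678 × 99.94 → ξ₁ = 67.76 kmol.
U balance: n_U = 0 + 1ξ₁ − 2ξ₂ = 16.9 → ξ₂ = (1·67.76 − 16.9)/2 = 25.43 kmol.
Outlet amounts (n = n₀ + Σ ν·ξ):
  V: 99.94 − 1(67.76) = 32.18
  U: 0 + 1(67.76) − 2(25.43) = 16.9
  Q: 0 + 2(25.43) = 50.86

50.9 kmol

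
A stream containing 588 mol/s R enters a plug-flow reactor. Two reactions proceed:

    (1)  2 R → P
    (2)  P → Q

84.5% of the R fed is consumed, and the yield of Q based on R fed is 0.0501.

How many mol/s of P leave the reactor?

219 mol/s

Conversion of R: R consumed = 2ξ₁ = 0.845 × 588 → ξ₁ = 248.4 mol/s.
Yield of Q: 1ξ₂ / 588 = 0.0501 → ξ₂ = 29.46 mol/s.
Outlet amounts (n = n₀ + Σ ν·ξ):
  R: 588 − 2(248.4) = 91.14
  P: 0 + 1(248.4) − 1(29.46) = 219
  Q: 0 + 1(29.46) = 29.46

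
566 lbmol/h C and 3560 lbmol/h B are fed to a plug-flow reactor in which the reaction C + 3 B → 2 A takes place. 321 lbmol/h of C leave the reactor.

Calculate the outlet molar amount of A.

For C: n = n₀ − 1ξ → 321 = 566 − 1ξ, giving ξ = 245 lbmol/h.
Outlet amounts (n = n₀ + ν ξ):
  C: 566 − 1(245) = 321
  B: 3560 − 3(245) = 2825
  A: 0 + 2(245) = 490

490 lbmol/h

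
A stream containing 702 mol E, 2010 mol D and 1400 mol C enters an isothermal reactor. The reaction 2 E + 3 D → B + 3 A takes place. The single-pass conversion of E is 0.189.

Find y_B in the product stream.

E reacted = 0.189 × 702 = 132.7 mol; ν_E = −2, so ξ = 132.7/2 = 66.34 mol.
Outlet amounts (n = n₀ + ν ξ):
  E: 702 − 2(66.34) = 569.3
  D: 2010 − 3(66.34) = 1811
  B: 0 + 1(66.34) = 66.34
  A: 0 + 3(66.34) = 199
  C: 1400 (inert)
Total out = 4046 mol; y_B = 66.34 / 4046 = 0.0164.

0.0164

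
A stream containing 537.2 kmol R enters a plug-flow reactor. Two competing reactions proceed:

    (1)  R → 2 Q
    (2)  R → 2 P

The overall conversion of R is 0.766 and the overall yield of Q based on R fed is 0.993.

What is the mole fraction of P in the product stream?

Yield of Q: 2ξ₁ / 537.2 = 0.993 → ξ₁ = 266.7 kmol.
Conversion of R: 1ξ₁ + 1ξ₂ = 0.766 × 537.2 = 411.5 → ξ₂ = 144.8 kmol.
Outlet amounts (n = n₀ + Σ ν·ξ):
  R: 537.2 − 1(266.7) − 1(144.8) = 125.7
  Q: 0 + 2(266.7) = 533.4
  P: 0 + 2(144.8) = 289.6
Total out = 948.7 kmol; y_P = 289.6 / 948.7 = 0.3052.

0.305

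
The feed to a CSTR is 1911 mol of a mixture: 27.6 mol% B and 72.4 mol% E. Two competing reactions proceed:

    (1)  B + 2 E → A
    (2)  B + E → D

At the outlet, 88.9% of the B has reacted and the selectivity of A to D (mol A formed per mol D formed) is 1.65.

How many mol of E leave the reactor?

Conversion of B: B consumed = 0.889 × 527.4 = 468.9 mol = 1ξ₁ + 1ξ₂.
Selectivity: 1ξ₁ / (1ξ₂) = 1.65 → ξ₁ = 1.65 ξ₂.
Substitute: (1·1.65 + 1) ξ₂ = 468.9 → ξ₂ = 176.9 mol, ξ₁ = 292 mol.
Outlet amounts (n = n₀ + Σ ν·ξ):
  B: 527.4 − 1(292) − 1(176.9) = 58.55
  E: 1384 − 2(292) − 1(176.9) = 622.7
  A: 0 + 1(292) = 292
  D: 0 + 1(176.9) = 176.9

623 mol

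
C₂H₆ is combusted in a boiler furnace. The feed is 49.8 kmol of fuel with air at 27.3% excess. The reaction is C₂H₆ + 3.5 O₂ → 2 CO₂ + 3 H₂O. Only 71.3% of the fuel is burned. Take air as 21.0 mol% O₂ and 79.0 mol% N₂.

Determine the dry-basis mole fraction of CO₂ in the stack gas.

Stoichiometric O₂ = 3.5 × 49.8 = 174.3 kmol; O₂ fed = 174.3 × 1.273 = 221.9 kmol.
N₂ fed = 221.9 × 79/21 = 834.7 kmol.
Fuel reacted = 0.713 × 49.8 → ξ = 35.51 kmol.
Outlet (n = n₀ + ν ξ):
  C₂H₆: 49.8 − 1(35.51) = 14.29
  O₂: 221.9 − 3.5(35.51) = 97.61
  N₂: 834.7 (inert)
  CO₂: 0 + 2(35.51) = 71.01
  H₂O: 0 + 3(35.51) = 106.5
Dry total = 1018 kmol; y_CO₂ (dry) = 71.01 / 1018 = 0.06979.

0.0698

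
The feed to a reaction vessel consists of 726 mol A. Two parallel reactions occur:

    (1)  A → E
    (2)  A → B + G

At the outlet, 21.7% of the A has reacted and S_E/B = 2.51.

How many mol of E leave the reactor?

113 mol

Conversion of A: A consumed = 0.217 × 726 = 157.5 mol = 1ξ₁ + 1ξ₂.
Selectivity: 1ξ₁ / (1ξ₂) = 2.51 → ξ₁ = 2.51 ξ₂.
Substitute: (1·2.51 + 1) ξ₂ = 157.5 → ξ₂ = 44.88 mol, ξ₁ = 112.7 mol.
Outlet amounts (n = n₀ + Σ ν·ξ):
  A: 726 − 1(112.7) − 1(44.88) = 568.5
  E: 0 + 1(112.7) = 112.7
  B: 0 + 1(44.88) = 44.88
  G: 0 + 1(44.88) = 44.88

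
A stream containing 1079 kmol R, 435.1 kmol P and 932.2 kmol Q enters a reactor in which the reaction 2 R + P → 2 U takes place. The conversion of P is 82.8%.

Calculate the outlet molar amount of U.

P reacted = 0.828 × 435.1 = 360.3 kmol; ν_P = −1, so ξ = 360.3/1 = 360.3 kmol.
Outlet amounts (n = n₀ + ν ξ):
  R: 1079 − 2(360.3) = 358.5
  P: 435.1 − 1(360.3) = 74.84
  U: 0 + 2(360.3) = 720.5
  Q: 932.2 (inert)

721 kmol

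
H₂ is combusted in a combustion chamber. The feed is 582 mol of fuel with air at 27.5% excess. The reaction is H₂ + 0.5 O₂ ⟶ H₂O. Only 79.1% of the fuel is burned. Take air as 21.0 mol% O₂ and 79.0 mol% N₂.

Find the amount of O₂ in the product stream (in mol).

Stoichiometric O₂ = 0.5 × 582 = 291 mol; O₂ fed = 291 × 1.275 = 371 mol.
N₂ fed = 371 × 79/21 = 1396 mol.
Fuel reacted = 0.791 × 582 → ξ = 460.4 mol.
Outlet (n = n₀ + ν ξ):
  H₂: 582 − 1(460.4) = 121.6
  O₂: 371 − 0.5(460.4) = 140.8
  N₂: 1396 (inert)
  H₂O: 0 + 1(460.4) = 460.4

141 mol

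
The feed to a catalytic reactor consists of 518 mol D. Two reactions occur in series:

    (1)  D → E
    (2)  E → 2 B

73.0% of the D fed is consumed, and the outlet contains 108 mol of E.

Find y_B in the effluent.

Conversion of D: D consumed = 1ξ₁ = 0.73 × 518 → ξ₁ = 378.1 mol.
E balance: n_E = 0 + 1ξ₁ − 1ξ₂ = 108 → ξ₂ = (1·378.1 − 108)/1 = 270.1 mol.
Outlet amounts (n = n₀ + Σ ν·ξ):
  D: 518 − 1(378.1) = 139.9
  E: 0 + 1(378.1) − 1(270.1) = 108
  B: 0 + 2(270.1) = 540.3
Total out = 788.1 mol; y_B = 540.3 / 788.1 = 0.6855.

0.686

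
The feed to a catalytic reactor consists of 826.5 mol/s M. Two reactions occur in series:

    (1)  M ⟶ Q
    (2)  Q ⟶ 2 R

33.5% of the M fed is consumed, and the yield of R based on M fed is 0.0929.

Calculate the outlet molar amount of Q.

Conversion of M: M consumed = 1ξ₁ = 0.335 × 826.5 → ξ₁ = 276.9 mol/s.
Yield of R: 2ξ₂ / 826.5 = 0.0929 → ξ₂ = 38.39 mol/s.
Outlet amounts (n = n₀ + Σ ν·ξ):
  M: 826.5 − 1(276.9) = 549.6
  Q: 0 + 1(276.9) − 1(38.39) = 238.5
  R: 0 + 2(38.39) = 76.78

238 mol/s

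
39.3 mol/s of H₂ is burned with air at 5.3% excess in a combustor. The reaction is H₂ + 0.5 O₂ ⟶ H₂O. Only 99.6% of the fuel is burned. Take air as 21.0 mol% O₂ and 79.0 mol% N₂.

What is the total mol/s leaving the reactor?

118 mol/s

Stoichiometric O₂ = 0.5 × 39.3 = 19.65 mol/s; O₂ fed = 19.65 × 1.053 = 20.69 mol/s.
N₂ fed = 20.69 × 79/21 = 77.84 mol/s.
Fuel reacted = 0.996 × 39.3 → ξ = 39.14 mol/s.
Outlet (n = n₀ + ν ξ):
  H₂: 39.3 − 1(39.14) = 0.1572
  O₂: 20.69 − 0.5(39.14) = 1.12
  N₂: 77.84 (inert)
  H₂O: 0 + 1(39.14) = 39.14
Total out = 0.1572 + 1.12 + 77.84 + 39.14 = 118.3 mol/s.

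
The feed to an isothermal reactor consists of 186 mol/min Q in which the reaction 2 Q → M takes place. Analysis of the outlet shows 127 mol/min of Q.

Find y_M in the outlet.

0.188

For Q: n = n₀ − 2ξ → 127 = 186 − 2ξ, giving ξ = 29.5 mol/min.
Outlet amounts (n = n₀ + ν ξ):
  Q: 186 − 2(29.5) = 127
  M: 0 + 1(29.5) = 29.5
Total out = 156.5 mol/min; y_M = 29.5 / 156.5 = 0.1885.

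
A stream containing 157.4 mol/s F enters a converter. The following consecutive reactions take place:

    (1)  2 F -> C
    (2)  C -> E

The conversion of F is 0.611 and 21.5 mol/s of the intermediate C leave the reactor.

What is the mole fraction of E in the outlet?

Conversion of F: F consumed = 2ξ₁ = 0.611 × 157.4 → ξ₁ = 48.09 mol/s.
C balance: n_C = 0 + 1ξ₁ − 1ξ₂ = 21.5 → ξ₂ = (1·48.09 − 21.5)/1 = 26.59 mol/s.
Outlet amounts (n = n₀ + Σ ν·ξ):
  F: 157.4 − 2(48.09) = 61.23
  C: 0 + 1(48.09) − 1(26.59) = 21.5
  E: 0 + 1(26.59) = 26.59
Total out = 109.3 mol/s; y_E = 26.59 / 109.3 = 0.2432.

0.243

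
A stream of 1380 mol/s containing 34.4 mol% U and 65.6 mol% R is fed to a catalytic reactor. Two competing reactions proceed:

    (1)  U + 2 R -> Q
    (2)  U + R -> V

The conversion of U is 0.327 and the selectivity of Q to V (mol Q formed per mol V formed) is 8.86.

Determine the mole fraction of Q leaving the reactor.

Conversion of U: U consumed = 0.327 × 474.7 = 155.2 mol/s = 1ξ₁ + 1ξ₂.
Selectivity: 1ξ₁ / (1ξ₂) = 8.86 → ξ₁ = 8.86 ξ₂.
Substitute: (1·8.86 + 1) ξ₂ = 155.2 → ξ₂ = 15.74 mol/s, ξ₁ = 139.5 mol/s.
Outlet amounts (n = n₀ + Σ ν·ξ):
  U: 474.7 − 1(139.5) − 1(15.74) = 319.5
  R: 905.3 − 2(139.5) − 1(15.74) = 610.6
  Q: 0 + 1(139.5) = 139.5
  V: 0 + 1(15.74) = 15.74
Total out = 1085 mol/s; y_Q = 139.5 / 1085 = 0.1285.

0.129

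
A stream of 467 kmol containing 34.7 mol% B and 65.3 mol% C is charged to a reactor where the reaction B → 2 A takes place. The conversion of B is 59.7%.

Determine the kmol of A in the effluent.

B reacted = 0.597 × 162 = 96.74 kmol; ν_B = −1, so ξ = 96.74/1 = 96.74 kmol.
Outlet amounts (n = n₀ + ν ξ):
  B: 162 − 1(96.74) = 65.31
  A: 0 + 2(96.74) = 193.5
  C: 305 (inert)

193 kmol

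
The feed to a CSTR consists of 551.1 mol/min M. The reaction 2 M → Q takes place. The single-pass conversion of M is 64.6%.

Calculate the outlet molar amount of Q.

178 mol/min

M reacted = 0.646 × 551.1 = 356 mol/min; ν_M = −2, so ξ = 356/2 = 178 mol/min.
Outlet amounts (n = n₀ + ν ξ):
  M: 551.1 − 2(178) = 195.1
  Q: 0 + 1(178) = 178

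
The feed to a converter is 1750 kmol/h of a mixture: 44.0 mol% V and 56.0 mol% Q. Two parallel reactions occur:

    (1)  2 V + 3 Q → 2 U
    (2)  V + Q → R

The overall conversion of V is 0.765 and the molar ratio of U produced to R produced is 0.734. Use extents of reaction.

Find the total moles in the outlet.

Conversion of V: V consumed = 0.765 × 770 = 589 kmol/h = 2ξ₁ + 1ξ₂.
Selectivity: 2ξ₁ / (1ξ₂) = 0.734 → ξ₁ = 0.367 ξ₂.
Substitute: (2·0.367 + 1) ξ₂ = 589 → ξ₂ = 339.7 kmol/h, ξ₁ = 124.7 kmol/h.
Outlet amounts (n = n₀ + Σ ν·ξ):
  V: 770 − 2(124.7) − 1(339.7) = 181
  Q: 980 − 3(124.7) − 1(339.7) = 266.3
  U: 0 + 2(124.7) = 249.3
  R: 0 + 1(339.7) = 339.7
Total out = 181 + 266.3 + 249.3 + 339.7 = 1036 kmol/h.

1040 kmol/h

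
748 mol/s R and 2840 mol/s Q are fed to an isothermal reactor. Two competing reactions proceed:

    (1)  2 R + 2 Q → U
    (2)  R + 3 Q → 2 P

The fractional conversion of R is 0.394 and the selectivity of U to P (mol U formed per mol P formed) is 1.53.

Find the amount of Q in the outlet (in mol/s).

2460 mol/s

Conversion of R: R consumed = 0.394 × 748 = 294.7 mol/s = 2ξ₁ + 1ξ₂.
Selectivity: 1ξ₁ / (2ξ₂) = 1.53 → ξ₁ = 3.06 ξ₂.
Substitute: (2·3.06 + 1) ξ₂ = 294.7 → ξ₂ = 41.39 mol/s, ξ₁ = 126.7 mol/s.
Outlet amounts (n = n₀ + Σ ν·ξ):
  R: 748 − 2(126.7) − 1(41.39) = 453.3
  Q: 2840 − 2(126.7) − 3(41.39) = 2463
  U: 0 + 1(126.7) = 126.7
  P: 0 + 2(41.39) = 82.78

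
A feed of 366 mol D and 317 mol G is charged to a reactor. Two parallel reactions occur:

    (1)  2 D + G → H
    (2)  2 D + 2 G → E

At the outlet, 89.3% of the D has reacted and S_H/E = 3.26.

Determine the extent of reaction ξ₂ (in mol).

ξ₂ = 38.4 mol

Conversion of D: D consumed = 0.893 × 366 = 326.8 mol = 2ξ₁ + 2ξ₂.
Selectivity: 1ξ₁ / (1ξ₂) = 3.26 → ξ₁ = 3.26 ξ₂.
Substitute: (2·3.26 + 2) ξ₂ = 326.8 → ξ₂ = 38.36 mol, ξ₁ = 125.1 mol.
Outlet amounts (n = n₀ + Σ ν·ξ):
  D: 366 − 2(125.1) − 2(38.36) = 39.16
  G: 317 − 1(125.1) − 2(38.36) = 115.2
  H: 0 + 1(125.1) = 125.1
  E: 0 + 1(38.36) = 38.36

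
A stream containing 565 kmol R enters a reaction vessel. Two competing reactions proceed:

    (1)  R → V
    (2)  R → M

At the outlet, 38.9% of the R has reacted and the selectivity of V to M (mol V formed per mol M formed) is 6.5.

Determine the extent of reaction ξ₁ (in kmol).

ξ₁ = 190 kmol

Conversion of R: R consumed = 0.389 × 565 = 219.8 kmol = 1ξ₁ + 1ξ₂.
Selectivity: 1ξ₁ / (1ξ₂) = 6.5 → ξ₁ = 6.5 ξ₂.
Substitute: (1·6.5 + 1) ξ₂ = 219.8 → ξ₂ = 29.3 kmol, ξ₁ = 190.5 kmol.
Outlet amounts (n = n₀ + Σ ν·ξ):
  R: 565 − 1(190.5) − 1(29.3) = 345.2
  V: 0 + 1(190.5) = 190.5
  M: 0 + 1(29.3) = 29.3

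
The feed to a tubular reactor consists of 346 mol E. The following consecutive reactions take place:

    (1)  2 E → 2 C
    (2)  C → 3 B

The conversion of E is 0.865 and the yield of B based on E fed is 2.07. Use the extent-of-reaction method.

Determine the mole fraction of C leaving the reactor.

0.0735

Conversion of E: E consumed = 2ξ₁ = 0.865 × 346 → ξ₁ = 149.6 mol.
Yield of B: 3ξ₂ / 346 = 2.07 → ξ₂ = 238.7 mol.
Outlet amounts (n = n₀ + Σ ν·ξ):
  E: 346 − 2(149.6) = 46.71
  C: 0 + 2(149.6) − 1(238.7) = 60.55
  B: 0 + 3(238.7) = 716.2
Total out = 823.5 mol; y_C = 60.55 / 823.5 = 0.07353.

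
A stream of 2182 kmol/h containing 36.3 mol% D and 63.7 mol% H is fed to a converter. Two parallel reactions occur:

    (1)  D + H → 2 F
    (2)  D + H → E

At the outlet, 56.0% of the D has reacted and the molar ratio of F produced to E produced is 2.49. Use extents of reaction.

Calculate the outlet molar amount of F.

Conversion of D: D consumed = 0.56 × 792.1 = 443.6 kmol/h = 1ξ₁ + 1ξ₂.
Selectivity: 2ξ₁ / (1ξ₂) = 2.49 → ξ₁ = 1.245 ξ₂.
Substitute: (1·1.245 + 1) ξ₂ = 443.6 → ξ₂ = 197.6 kmol/h, ξ₁ = 246 kmol/h.
Outlet amounts (n = n₀ + Σ ν·ξ):
  D: 792.1 − 1(246) − 1(197.6) = 348.5
  H: 1390 − 1(246) − 1(197.6) = 946.4
  F: 0 + 2(246) = 492
  E: 0 + 1(197.6) = 197.6

492 kmol/h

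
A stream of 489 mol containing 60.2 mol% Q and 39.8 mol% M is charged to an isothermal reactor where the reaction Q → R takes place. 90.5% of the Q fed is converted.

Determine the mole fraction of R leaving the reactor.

0.545

Q reacted = 0.905 × 294.4 = 266.4 mol; ν_Q = −1, so ξ = 266.4/1 = 266.4 mol.
Outlet amounts (n = n₀ + ν ξ):
  Q: 294.4 − 1(266.4) = 27.97
  R: 0 + 1(266.4) = 266.4
  M: 194.6 (inert)
Total out = 489 mol; y_R = 266.4 / 489 = 0.5448.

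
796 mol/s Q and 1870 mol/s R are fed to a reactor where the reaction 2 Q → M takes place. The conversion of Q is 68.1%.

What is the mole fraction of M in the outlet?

Q reacted = 0.681 × 796 = 542.1 mol/s; ν_Q = −2, so ξ = 542.1/2 = 271 mol/s.
Outlet amounts (n = n₀ + ν ξ):
  Q: 796 − 2(271) = 253.9
  M: 0 + 1(271) = 271
  R: 1870 (inert)
Total out = 2395 mol/s; y_M = 271 / 2395 = 0.1132.

0.113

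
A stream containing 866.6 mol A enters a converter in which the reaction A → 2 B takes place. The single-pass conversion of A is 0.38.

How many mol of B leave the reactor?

A reacted = 0.38 × 866.6 = 329.3 mol; ν_A = −1, so ξ = 329.3/1 = 329.3 mol.
Outlet amounts (n = n₀ + ν ξ):
  A: 866.6 − 1(329.3) = 537.3
  B: 0 + 2(329.3) = 658.6

659 mol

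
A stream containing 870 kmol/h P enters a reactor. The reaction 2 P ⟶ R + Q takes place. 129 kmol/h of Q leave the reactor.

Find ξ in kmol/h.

ξ = 129 kmol/h

For Q: n = n₀ + 1ξ → 129 = 0 + 1ξ, giving ξ = 129 kmol/h.
Outlet amounts (n = n₀ + ν ξ):
  P: 870 − 2(129) = 612
  R: 0 + 1(129) = 129
  Q: 0 + 1(129) = 129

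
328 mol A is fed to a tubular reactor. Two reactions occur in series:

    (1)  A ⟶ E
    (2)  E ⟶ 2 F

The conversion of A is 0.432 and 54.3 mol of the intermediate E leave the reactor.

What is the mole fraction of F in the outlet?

Conversion of A: A consumed = 1ξ₁ = 0.432 × 328 → ξ₁ = 141.7 mol.
E balance: n_E = 0 + 1ξ₁ − 1ξ₂ = 54.3 → ξ₂ = (1·141.7 − 54.3)/1 = 87.4 mol.
Outlet amounts (n = n₀ + Σ ν·ξ):
  A: 328 − 1(141.7) = 186.3
  E: 0 + 1(141.7) − 1(87.4) = 54.3
  F: 0 + 2(87.4) = 174.8
Total out = 415.4 mol; y_F = 174.8 / 415.4 = 0.4208.

0.421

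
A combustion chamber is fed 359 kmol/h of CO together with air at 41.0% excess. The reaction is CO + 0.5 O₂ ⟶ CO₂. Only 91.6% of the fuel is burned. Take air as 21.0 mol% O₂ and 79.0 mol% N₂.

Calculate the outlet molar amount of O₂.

Stoichiometric O₂ = 0.5 × 359 = 179.5 kmol/h; O₂ fed = 179.5 × 1.410 = 253.1 kmol/h.
N₂ fed = 253.1 × 79/21 = 952.1 kmol/h.
Fuel reacted = 0.916 × 359 → ξ = 328.8 kmol/h.
Outlet (n = n₀ + ν ξ):
  CO: 359 − 1(328.8) = 30.16
  O₂: 253.1 − 0.5(328.8) = 88.67
  N₂: 952.1 (inert)
  CO₂: 0 + 1(328.8) = 328.8

88.7 kmol/h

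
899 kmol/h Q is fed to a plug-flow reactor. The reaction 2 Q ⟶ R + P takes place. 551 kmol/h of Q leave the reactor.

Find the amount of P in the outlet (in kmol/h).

For Q: n = n₀ − 2ξ → 551 = 899 − 2ξ, giving ξ = 174 kmol/h.
Outlet amounts (n = n₀ + ν ξ):
  Q: 899 − 2(174) = 551
  R: 0 + 1(174) = 174
  P: 0 + 1(174) = 174

174 kmol/h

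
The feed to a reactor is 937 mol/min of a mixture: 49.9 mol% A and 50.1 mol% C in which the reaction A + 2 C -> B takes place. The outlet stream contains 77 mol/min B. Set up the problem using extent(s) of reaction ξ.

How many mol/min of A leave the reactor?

391 mol/min

For B: n = n₀ + 1ξ → 77 = 0 + 1ξ, giving ξ = 77 mol/min.
Outlet amounts (n = n₀ + ν ξ):
  A: 467.6 − 1(77) = 390.6
  C: 469.4 − 2(77) = 315.4
  B: 0 + 1(77) = 77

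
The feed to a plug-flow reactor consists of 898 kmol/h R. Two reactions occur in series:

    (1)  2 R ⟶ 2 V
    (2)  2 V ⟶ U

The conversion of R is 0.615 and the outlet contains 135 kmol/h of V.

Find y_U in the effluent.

Conversion of R: R consumed = 2ξ₁ = 0.615 × 898 → ξ₁ = 276.1 kmol/h.
V balance: n_V = 0 + 2ξ₁ − 2ξ₂ = 135 → ξ₂ = (2·276.1 − 135)/2 = 208.6 kmol/h.
Outlet amounts (n = n₀ + Σ ν·ξ):
  R: 898 − 2(276.1) = 345.7
  V: 0 + 2(276.1) − 2(208.6) = 135
  U: 0 + 1(208.6) = 208.6
Total out = 689.4 kmol/h; y_U = 208.6 / 689.4 = 0.3026.

0.303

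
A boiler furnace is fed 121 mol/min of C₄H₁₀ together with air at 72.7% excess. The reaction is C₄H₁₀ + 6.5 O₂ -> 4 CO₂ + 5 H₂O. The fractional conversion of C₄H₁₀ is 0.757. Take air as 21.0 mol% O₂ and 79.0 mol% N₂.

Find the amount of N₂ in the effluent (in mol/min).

Stoichiometric O₂ = 6.5 × 121 = 786.5 mol/min; O₂ fed = 786.5 × 1.727 = 1358 mol/min.
N₂ fed = 1358 × 79/21 = 5110 mol/min.
Fuel reacted = 0.757 × 121 → ξ = 91.6 mol/min.
Outlet (n = n₀ + ν ξ):
  C₄H₁₀: 121 − 1(91.6) = 29.4
  O₂: 1358 − 6.5(91.6) = 762.9
  N₂: 5110 (inert)
  CO₂: 0 + 4(91.6) = 366.4
  H₂O: 0 + 5(91.6) = 458

5110 mol/min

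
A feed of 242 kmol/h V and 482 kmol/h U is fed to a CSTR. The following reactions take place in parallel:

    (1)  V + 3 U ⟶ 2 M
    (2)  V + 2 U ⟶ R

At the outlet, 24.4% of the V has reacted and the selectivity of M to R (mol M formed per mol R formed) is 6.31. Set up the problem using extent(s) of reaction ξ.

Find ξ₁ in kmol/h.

ξ₁ = 44.8 kmol/h

Conversion of V: V consumed = 0.244 × 242 = 59.05 kmol/h = 1ξ₁ + 1ξ₂.
Selectivity: 2ξ₁ / (1ξ₂) = 6.31 → ξ₁ = 3.155 ξ₂.
Substitute: (1·3.155 + 1) ξ₂ = 59.05 → ξ₂ = 14.21 kmol/h, ξ₁ = 44.84 kmol/h.
Outlet amounts (n = n₀ + Σ ν·ξ):
  V: 242 − 1(44.84) − 1(14.21) = 183
  U: 482 − 3(44.84) − 2(14.21) = 319.1
  M: 0 + 2(44.84) = 89.67
  R: 0 + 1(14.21) = 14.21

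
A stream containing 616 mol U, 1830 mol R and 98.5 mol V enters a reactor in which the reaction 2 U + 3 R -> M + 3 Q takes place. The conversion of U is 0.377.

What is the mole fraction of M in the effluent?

0.0478

U reacted = 0.377 × 616 = 232.2 mol; ν_U = −2, so ξ = 232.2/2 = 116.1 mol.
Outlet amounts (n = n₀ + ν ξ):
  U: 616 − 2(116.1) = 383.8
  R: 1830 − 3(116.1) = 1482
  M: 0 + 1(116.1) = 116.1
  Q: 0 + 3(116.1) = 348.3
  V: 98.5 (inert)
Total out = 2428 mol; y_M = 116.1 / 2428 = 0.04782.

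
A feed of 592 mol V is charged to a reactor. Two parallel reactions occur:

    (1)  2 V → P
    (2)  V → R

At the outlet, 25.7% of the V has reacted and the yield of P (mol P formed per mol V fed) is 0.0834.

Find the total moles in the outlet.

543 mol

Yield of P: 1ξ₁ / 592 = 0.0834 → ξ₁ = 49.37 mol.
Conversion of V: 2ξ₁ + 1ξ₂ = 0.257 × 592 = 152.1 → ξ₂ = 53.4 mol.
Outlet amounts (n = n₀ + Σ ν·ξ):
  V: 592 − 2(49.37) − 1(53.4) = 439.9
  P: 0 + 1(49.37) = 49.37
  R: 0 + 1(53.4) = 53.4
Total out = 439.9 + 49.37 + 53.4 = 542.6 mol.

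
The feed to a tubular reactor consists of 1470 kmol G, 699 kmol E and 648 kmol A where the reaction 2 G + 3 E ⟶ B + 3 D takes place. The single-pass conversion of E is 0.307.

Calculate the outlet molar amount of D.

215 kmol

E reacted = 0.307 × 699 = 214.6 kmol; ν_E = −3, so ξ = 214.6/3 = 71.53 kmol.
Outlet amounts (n = n₀ + ν ξ):
  G: 1470 − 2(71.53) = 1327
  E: 699 − 3(71.53) = 484.4
  B: 0 + 1(71.53) = 71.53
  D: 0 + 3(71.53) = 214.6
  A: 648 (inert)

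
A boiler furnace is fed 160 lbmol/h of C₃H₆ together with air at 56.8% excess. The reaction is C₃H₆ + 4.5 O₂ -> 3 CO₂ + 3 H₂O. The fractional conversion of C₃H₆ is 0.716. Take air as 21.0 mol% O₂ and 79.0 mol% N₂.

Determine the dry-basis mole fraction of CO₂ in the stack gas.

Stoichiometric O₂ = 4.5 × 160 = 720 lbmol/h; O₂ fed = 720 × 1.568 = 1129 lbmol/h.
N₂ fed = 1129 × 79/21 = 4247 lbmol/h.
Fuel reacted = 0.716 × 160 → ξ = 114.6 lbmol/h.
Outlet (n = n₀ + ν ξ):
  C₃H₆: 160 − 1(114.6) = 45.44
  O₂: 1129 − 4.5(114.6) = 613.4
  N₂: 4247 (inert)
  CO₂: 0 + 3(114.6) = 343.7
  H₂O: 0 + 3(114.6) = 343.7
Dry total = 5250 lbmol/h; y_CO₂ (dry) = 343.7 / 5250 = 0.06547.

0.0655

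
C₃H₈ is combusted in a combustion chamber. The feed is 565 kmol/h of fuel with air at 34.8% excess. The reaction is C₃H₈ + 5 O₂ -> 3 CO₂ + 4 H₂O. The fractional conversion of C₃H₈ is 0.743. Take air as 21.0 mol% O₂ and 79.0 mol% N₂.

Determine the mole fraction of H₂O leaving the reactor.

Stoichiometric O₂ = 5 × 565 = 2825 kmol/h; O₂ fed = 2825 × 1.348 = 3808 kmol/h.
N₂ fed = 3808 × 79/21 = 14330 kmol/h.
Fuel reacted = 0.743 × 565 → ξ = 419.8 kmol/h.
Outlet (n = n₀ + ν ξ):
  C₃H₈: 565 − 1(419.8) = 145.2
  O₂: 3808 − 5(419.8) = 1709
  N₂: 14330 (inert)
  CO₂: 0 + 3(419.8) = 1259
  H₂O: 0 + 4(419.8) = 1679
Total out = 19120 kmol/h; y_H₂O = 1679 / 19120 = 0.08783.

0.0878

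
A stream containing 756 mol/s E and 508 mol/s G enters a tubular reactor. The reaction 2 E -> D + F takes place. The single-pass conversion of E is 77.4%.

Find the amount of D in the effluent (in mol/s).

293 mol/s

E reacted = 0.774 × 756 = 585.1 mol/s; ν_E = −2, so ξ = 585.1/2 = 292.6 mol/s.
Outlet amounts (n = n₀ + ν ξ):
  E: 756 − 2(292.6) = 170.9
  D: 0 + 1(292.6) = 292.6
  F: 0 + 1(292.6) = 292.6
  G: 508 (inert)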